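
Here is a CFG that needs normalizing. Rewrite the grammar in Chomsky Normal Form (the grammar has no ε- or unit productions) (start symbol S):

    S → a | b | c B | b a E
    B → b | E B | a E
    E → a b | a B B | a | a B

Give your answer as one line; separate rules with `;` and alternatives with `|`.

S → a | b | X1 B | X2 Y1; B → b | E B | X3 E; E → X3 X2 | X3 Y2 | a | X3 B; X1 → c; X2 → b; X3 → a; Y1 → X3 E; Y2 → B B

Introduce a nonterminal for each terminal appearing in a rule of length ≥ 2: X1 → c, X2 → b, X3 → a.
Binarize each right-hand side of length ≥ 3 by chaining fresh nonterminals (Y1, Y2, …): affected rules were S → X2 X3 E; E → X3 B B.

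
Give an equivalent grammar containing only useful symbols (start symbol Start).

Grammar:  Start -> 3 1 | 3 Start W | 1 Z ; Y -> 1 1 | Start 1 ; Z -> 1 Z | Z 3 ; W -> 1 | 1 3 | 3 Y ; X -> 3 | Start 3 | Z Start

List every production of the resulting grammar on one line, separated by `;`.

Generating nonterminals: {Start, W, X, Y}.
Reachable from Start after that: {Start, W, Y}.
Removed useless symbols: {X, Z} and every production mentioning them.

Start -> 3 1 | 3 Start W; Y -> 1 1 | Start 1; W -> 1 | 1 3 | 3 Y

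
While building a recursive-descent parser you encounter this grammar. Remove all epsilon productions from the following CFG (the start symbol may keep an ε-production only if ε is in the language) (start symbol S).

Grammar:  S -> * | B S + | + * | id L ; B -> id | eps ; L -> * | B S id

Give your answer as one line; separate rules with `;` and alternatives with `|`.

S -> * | B S + | S + | + * | id L; B -> id; L -> * | B S id | S id

Nullable nonterminals: {B}.
ε ∉ L(G), so no ε-production is kept.
For each production, add variants omitting each subset of nullable occurrences: S → B S + gives B S + | S +. L → B S id gives B S id | S id.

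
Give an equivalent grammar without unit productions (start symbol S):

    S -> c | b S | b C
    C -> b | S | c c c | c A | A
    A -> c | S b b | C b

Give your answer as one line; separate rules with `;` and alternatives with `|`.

S -> c | b S | b C; C -> b | c c c | c A | c | b S | b C | S b b | C b; A -> c | S b b | C b

Unit pairs: C ⇒* {A, S}.
For every A with A ⇒* B via unit rules, add B's non-unit alternatives to A; then delete every rule of the form X → Y.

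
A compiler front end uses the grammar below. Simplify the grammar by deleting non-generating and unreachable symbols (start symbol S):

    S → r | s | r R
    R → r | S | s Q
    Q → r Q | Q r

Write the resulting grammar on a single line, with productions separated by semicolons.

Generating nonterminals: {R, S}.
Reachable from S after that: {R, S}.
Removed useless symbols: {Q} and every production mentioning them.

S → r | s | r R; R → r | S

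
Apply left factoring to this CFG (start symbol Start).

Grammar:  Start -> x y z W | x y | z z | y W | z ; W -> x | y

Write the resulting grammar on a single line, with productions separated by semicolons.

Start has alternatives sharing prefix 'x y': factor to Start → x y Start1 with Start1 → z W | ε.
Start has alternatives sharing prefix 'z': factor to Start → z Start2 with Start2 → z | ε.

Start -> y W | x y Start1 | z Start2; W -> x | y; Start1 -> z W | ε; Start2 -> z | ε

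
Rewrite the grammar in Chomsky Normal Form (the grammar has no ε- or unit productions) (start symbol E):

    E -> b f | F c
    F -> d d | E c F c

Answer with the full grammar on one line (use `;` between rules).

E -> X1 X2 | F X3; F -> X4 X4 | E Y1; X1 -> b; X2 -> f; X3 -> c; X4 -> d; Y1 -> X3 Y2; Y2 -> F X3

Introduce a nonterminal for each terminal appearing in a rule of length ≥ 2: X1 → b, X2 → f, X3 → c, X4 → d.
Binarize each right-hand side of length ≥ 3 by chaining fresh nonterminals (Y1, Y2, …): affected rules were F → E X3 F X3.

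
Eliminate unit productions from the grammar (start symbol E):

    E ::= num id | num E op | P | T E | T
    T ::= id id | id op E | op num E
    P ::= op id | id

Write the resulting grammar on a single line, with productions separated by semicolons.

Unit pairs: E ⇒* {P, T}.
Replace each nonterminal's rules with the union of the non-unit rules of every nonterminal it unit-derives.

E ::= num id | num E op | T E | op id | id | id id | id op E | op num E; T ::= id id | id op E | op num E; P ::= op id | id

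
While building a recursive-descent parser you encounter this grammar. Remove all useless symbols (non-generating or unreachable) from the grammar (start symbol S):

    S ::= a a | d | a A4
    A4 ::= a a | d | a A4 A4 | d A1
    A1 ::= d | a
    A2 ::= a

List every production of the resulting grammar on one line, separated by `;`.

Generating nonterminals: {A1, A2, A4, S}.
Reachable from S after that: {A1, A4, S}.
Removed useless symbols: {A2} and every production mentioning them.

S ::= a a | d | a A4; A4 ::= a a | d | a A4 A4 | d A1; A1 ::= d | a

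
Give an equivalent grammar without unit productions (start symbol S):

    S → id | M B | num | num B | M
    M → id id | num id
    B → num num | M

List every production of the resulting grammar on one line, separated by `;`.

S → id | M B | num | num B | id id | num id; M → id id | num id; B → num num | id id | num id

Unit pairs: B ⇒* {M}; S ⇒* {M}.
For each unit pair (A, B), copy every non-unit production of B to A, then drop all unit productions.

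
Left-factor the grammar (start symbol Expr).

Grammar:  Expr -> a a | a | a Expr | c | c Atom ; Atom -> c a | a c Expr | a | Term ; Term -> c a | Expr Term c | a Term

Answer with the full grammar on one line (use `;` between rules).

Expr has alternatives sharing prefix 'a': factor to Expr → a Expr1 with Expr1 → a | ε | Expr.
Expr has alternatives sharing prefix 'c': factor to Expr → c Expr2 with Expr2 → ε | Atom.
Atom has alternatives sharing prefix 'a': factor to Atom → a Atom1 with Atom1 → c Expr | ε.

Expr -> a Expr1 | c Expr2; Atom -> c a | Term | a Atom1; Term -> c a | Expr Term c | a Term; Expr1 -> a | ε | Expr; Expr2 -> ε | Atom; Atom1 -> c Expr | ε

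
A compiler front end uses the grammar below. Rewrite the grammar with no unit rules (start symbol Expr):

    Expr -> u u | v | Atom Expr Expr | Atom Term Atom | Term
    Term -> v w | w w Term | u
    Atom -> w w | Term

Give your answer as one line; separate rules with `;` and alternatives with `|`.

Expr -> v w | w w Term | u | u u | v | Atom Expr Expr | Atom Term Atom; Term -> v w | w w Term | u; Atom -> v w | w w Term | u | w w

Unit pairs: Atom ⇒* {Term}; Expr ⇒* {Term}.
Replace each nonterminal's rules with the union of the non-unit rules of every nonterminal it unit-derives.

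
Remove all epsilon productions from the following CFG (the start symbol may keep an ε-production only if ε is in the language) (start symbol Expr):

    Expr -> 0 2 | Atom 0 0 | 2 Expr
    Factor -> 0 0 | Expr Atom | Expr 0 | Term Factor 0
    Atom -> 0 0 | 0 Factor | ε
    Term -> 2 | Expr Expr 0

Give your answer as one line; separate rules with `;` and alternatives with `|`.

Expr -> 0 2 | Atom 0 0 | 0 0 | 2 Expr; Factor -> 0 0 | Expr Atom | Expr | Expr 0 | Term Factor 0; Atom -> 0 0 | 0 Factor; Term -> 2 | Expr Expr 0

Nullable set = {Atom}.
ε ∉ L(G), so no ε-production is kept.
Add the nullable-subset variants: Expr → Atom 0 0 gives Atom 0 0 | 0 0. Factor → Expr Atom gives Expr Atom | Expr.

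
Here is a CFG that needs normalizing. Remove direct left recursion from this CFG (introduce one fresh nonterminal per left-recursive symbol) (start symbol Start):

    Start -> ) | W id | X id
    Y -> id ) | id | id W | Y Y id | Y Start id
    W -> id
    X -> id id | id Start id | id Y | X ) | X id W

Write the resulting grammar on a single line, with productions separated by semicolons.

Start -> ) | W id | X id; Y -> id ) Y1 | id Y1 | id W Y1; W -> id; X -> id id X1 | id Start id X1 | id Y X1; Y1 -> Y id Y1 | Start id Y1 | ε; X1 -> ) X1 | id W X1 | ε

Y, X are directly left-recursive.
For Y: α = {Y id, Start id}, β = {id ), id, id W}. Rewrite as Y → β Y1 and Y1 → α Y1 | ε.
For X: α = {), id W}, β = {id id, id Start id, id Y}. Rewrite as X → β X1 and X1 → α X1 | ε.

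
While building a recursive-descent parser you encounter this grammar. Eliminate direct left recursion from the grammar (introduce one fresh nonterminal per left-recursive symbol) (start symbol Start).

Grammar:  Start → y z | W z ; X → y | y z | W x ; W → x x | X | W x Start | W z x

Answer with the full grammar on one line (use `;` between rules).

Start → y z | W z; X → y | y z | W x; W → x x W1 | X W1; W1 → x Start W1 | z x W1 | ε

Directly left-recursive nonterminal: W.
For W: α = {x Start, z x}, β = {x x, X}. Rewrite as W → β W1 and W1 → α W1 | ε.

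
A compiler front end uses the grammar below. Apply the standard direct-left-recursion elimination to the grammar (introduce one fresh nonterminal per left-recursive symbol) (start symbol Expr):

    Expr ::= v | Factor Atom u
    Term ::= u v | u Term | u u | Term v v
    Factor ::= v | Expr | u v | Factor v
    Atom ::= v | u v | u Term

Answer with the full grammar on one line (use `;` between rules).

Expr ::= v | Factor Atom u; Term ::= u v Term1 | u Term Term1 | u u Term1; Factor ::= v Factor1 | Expr Factor1 | u v Factor1; Atom ::= v | u v | u Term; Term1 ::= v v Term1 | ε; Factor1 ::= v Factor1 | ε

Term, Factor are directly left-recursive.
For Term: α = {v v}, β = {u v, u Term, u u}. Rewrite as Term → β Term1 and Term1 → α Term1 | ε.
For Factor: α = {v}, β = {v, Expr, u v}. Rewrite as Factor → β Factor1 and Factor1 → α Factor1 | ε.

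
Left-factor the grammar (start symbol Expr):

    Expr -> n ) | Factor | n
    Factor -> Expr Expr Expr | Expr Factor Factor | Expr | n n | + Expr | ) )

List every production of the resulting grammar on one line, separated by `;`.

Expr -> Factor | n Expr1; Factor -> n n | + Expr | ) ) | Expr Factor1; Expr1 -> ) | ε; Factor1 -> Expr Expr | Factor Factor | ε

Expr has alternatives sharing prefix 'n': factor to Expr → n Expr1 with Expr1 → ) | ε.
Factor has alternatives sharing prefix 'Expr': factor to Factor → Expr Factor1 with Factor1 → Expr Expr | Factor Factor | ε.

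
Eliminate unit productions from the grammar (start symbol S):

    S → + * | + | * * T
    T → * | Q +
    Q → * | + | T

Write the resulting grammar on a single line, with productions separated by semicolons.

Unit pairs: Q ⇒* {T}.
For every A with A ⇒* B via unit rules, add B's non-unit alternatives to A; then delete every rule of the form X → Y.

S → + * | + | * * T; T → * | Q +; Q → * | + | Q +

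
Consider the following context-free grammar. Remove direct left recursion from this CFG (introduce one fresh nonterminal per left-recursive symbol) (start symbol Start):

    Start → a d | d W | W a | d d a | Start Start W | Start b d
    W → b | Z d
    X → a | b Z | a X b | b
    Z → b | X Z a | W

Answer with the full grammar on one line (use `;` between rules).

Left recursion appears on Start.
For Start: α = {Start W, b d}, β = {a d, d W, W a, d d a}. Rewrite as Start → β Start1 and Start1 → α Start1 | ε.

Start → a d Start1 | d W Start1 | W a Start1 | d d a Start1; W → b | Z d; X → a | b Z | a X b | b; Z → b | X Z a | W; Start1 → Start W Start1 | b d Start1 | eps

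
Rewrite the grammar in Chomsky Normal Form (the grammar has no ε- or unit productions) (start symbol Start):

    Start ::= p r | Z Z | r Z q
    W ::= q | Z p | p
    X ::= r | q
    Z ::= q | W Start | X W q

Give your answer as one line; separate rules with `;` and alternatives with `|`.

Start ::= X1 X2 | Z Z | X2 Y1; W ::= q | Z X1 | p; X ::= r | q; Z ::= q | W Start | X Y2; X1 ::= p; X2 ::= r; X3 ::= q; Y1 ::= Z X3; Y2 ::= W X3

Introduce a nonterminal for each terminal appearing in a rule of length ≥ 2: X1 → p, X2 → r, X3 → q.
Binarize each right-hand side of length ≥ 3 by chaining fresh nonterminals (Y1, Y2, …): affected rules were Start → X2 Z X3; Z → X W X3.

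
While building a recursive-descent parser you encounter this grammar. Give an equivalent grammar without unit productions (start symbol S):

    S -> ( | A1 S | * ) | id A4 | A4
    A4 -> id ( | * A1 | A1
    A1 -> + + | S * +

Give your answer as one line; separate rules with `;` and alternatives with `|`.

Unit pairs: A4 ⇒* {A1}; S ⇒* {A1, A4}.
Replace each nonterminal's rules with the union of the non-unit rules of every nonterminal it unit-derives.

S -> id ( | * A1 | + + | S * + | ( | A1 S | * ) | id A4; A4 -> id ( | * A1 | + + | S * +; A1 -> + + | S * +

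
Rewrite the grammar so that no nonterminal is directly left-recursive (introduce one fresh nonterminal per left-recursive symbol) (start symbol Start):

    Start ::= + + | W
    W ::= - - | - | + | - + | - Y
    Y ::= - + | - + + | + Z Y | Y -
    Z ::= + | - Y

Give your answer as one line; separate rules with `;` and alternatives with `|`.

Start ::= + + | W; W ::= - - | - | + | - + | - Y; Y ::= - + Y1 | - + + Y1 | + Z Y Y1; Z ::= + | - Y; Y1 ::= - Y1 | ε

Directly left-recursive nonterminal: Y.
For Y: α = {-}, β = {- +, - + +, + Z Y}. Rewrite as Y → β Y1 and Y1 → α Y1 | ε.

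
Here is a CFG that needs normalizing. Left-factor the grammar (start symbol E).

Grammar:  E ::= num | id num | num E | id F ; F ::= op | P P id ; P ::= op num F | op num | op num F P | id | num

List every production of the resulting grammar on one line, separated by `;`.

E has alternatives sharing prefix 'num': factor to E → num E' with E' → ε | E.
E has alternatives sharing prefix 'id': factor to E → id E'' with E'' → num | F.
P has alternatives sharing prefix 'op num': factor to P → op num P' with P' → F | ε | F P.
P' has alternatives sharing prefix 'F': factor to P' → F P'' with P'' → ε | P.

E ::= num E' | id E''; F ::= op | P P id; P ::= id | num | op num P'; E' ::= ε | E; E'' ::= num | F; P' ::= ε | F P''; P'' ::= ε | P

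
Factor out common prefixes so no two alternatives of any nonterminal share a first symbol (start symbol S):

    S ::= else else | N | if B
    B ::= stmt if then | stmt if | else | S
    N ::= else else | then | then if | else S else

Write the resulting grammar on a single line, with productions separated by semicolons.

B has alternatives sharing prefix 'stmt if': factor to B → stmt if B' with B' → then | ε.
N has alternatives sharing prefix 'else': factor to N → else N' with N' → else | S else.
N has alternatives sharing prefix 'then': factor to N → then N'' with N'' → ε | if.

S ::= else else | N | if B; B ::= else | S | stmt if B'; N ::= else N' | then N''; B' ::= then | ε; N' ::= else | S else; N'' ::= ε | if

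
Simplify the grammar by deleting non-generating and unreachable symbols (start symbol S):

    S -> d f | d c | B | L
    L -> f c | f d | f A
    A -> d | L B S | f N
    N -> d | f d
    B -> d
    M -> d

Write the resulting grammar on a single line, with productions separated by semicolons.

S -> d f | d c | B | L; L -> f c | f d | f A; A -> d | L B S | f N; N -> d | f d; B -> d

Generating nonterminals: {A, B, L, M, N, S}.
Reachable from S after that: {A, B, L, N, S}.
Removed useless symbols: {M} and every production mentioning them.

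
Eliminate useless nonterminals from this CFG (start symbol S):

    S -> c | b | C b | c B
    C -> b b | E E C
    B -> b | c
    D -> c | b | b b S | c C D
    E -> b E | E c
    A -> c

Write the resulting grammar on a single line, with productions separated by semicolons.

S -> c | b | C b | c B; C -> b b; B -> b | c

Generating nonterminals: {A, B, C, D, S}.
Reachable from S after that: {B, C, S}.
Removed useless symbols: {A, D, E} and every production mentioning them.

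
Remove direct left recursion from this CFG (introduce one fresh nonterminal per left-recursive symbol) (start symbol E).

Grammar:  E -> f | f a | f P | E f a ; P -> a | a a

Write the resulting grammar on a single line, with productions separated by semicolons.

Directly left-recursive nonterminal: E.
For E: α = {f a}, β = {f, f a, f P}. Rewrite as E → β E' and E' → α E' | ε.

E -> f E' | f a E' | f P E'; P -> a | a a; E' -> f a E' | ε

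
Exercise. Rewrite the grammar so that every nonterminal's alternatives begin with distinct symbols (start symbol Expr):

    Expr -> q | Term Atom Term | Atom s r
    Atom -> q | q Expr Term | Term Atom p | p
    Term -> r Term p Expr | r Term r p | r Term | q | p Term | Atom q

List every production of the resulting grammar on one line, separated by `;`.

Expr -> q | Term Atom Term | Atom s r; Atom -> Term Atom p | p | q Atom1; Term -> q | p Term | Atom q | r Term Term1; Atom1 -> ε | Expr Term; Term1 -> p Expr | r p | ε

Atom has alternatives sharing prefix 'q': factor to Atom → q Atom1 with Atom1 → ε | Expr Term.
Term has alternatives sharing prefix 'r Term': factor to Term → r Term Term1 with Term1 → p Expr | r p | ε.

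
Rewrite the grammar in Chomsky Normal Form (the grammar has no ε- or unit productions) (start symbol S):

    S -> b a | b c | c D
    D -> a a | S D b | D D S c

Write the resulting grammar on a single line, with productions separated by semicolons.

S -> X1 X2 | X1 X3 | X3 D; D -> X2 X2 | S Y1 | D Y2; X1 -> b; X2 -> a; X3 -> c; Y1 -> D X1; Y2 -> D Y3; Y3 -> S X3

Introduce a nonterminal for each terminal appearing in a rule of length ≥ 2: X1 → b, X2 → a, X3 → c.
Binarize each right-hand side of length ≥ 3 by chaining fresh nonterminals (Y1, Y2, …): affected rules were D → S D X1; D → D D S X3.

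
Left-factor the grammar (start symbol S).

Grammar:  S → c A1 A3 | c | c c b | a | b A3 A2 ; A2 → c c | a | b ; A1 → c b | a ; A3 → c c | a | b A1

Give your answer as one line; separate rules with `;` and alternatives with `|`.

S → a | b A3 A2 | c S'; A2 → c c | a | b; A1 → c b | a; A3 → c c | a | b A1; S' → A1 A3 | ε | c b

S has alternatives sharing prefix 'c': factor to S → c S' with S' → A1 A3 | ε | c b.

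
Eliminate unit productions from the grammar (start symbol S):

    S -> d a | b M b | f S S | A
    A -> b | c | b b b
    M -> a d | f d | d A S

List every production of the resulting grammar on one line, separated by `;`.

S -> d a | b M b | f S S | b | c | b b b; A -> b | c | b b b; M -> a d | f d | d A S

Unit pairs: S ⇒* {A}.
For every A with A ⇒* B via unit rules, add B's non-unit alternatives to A; then delete every rule of the form X → Y.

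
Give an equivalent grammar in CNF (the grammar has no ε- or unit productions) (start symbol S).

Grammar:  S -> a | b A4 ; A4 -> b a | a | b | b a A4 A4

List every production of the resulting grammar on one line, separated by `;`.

Introduce a nonterminal for each terminal appearing in a rule of length ≥ 2: X1 → b, X2 → a.
Binarize each right-hand side of length ≥ 3 by chaining fresh nonterminals (Y1, Y2, …): affected rules were A4 → X1 X2 A4 A4.

S -> a | X1 A4; A4 -> X1 X2 | a | b | X1 Y1; X1 -> b; X2 -> a; Y1 -> X2 Y2; Y2 -> A4 A4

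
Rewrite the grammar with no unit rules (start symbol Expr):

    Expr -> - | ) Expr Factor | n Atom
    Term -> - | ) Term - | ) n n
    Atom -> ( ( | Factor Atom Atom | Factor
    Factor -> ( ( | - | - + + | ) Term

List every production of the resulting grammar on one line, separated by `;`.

Unit pairs: Atom ⇒* {Factor}.
For each unit pair (A, B), copy every non-unit production of B to A, then drop all unit productions.

Expr -> - | ) Expr Factor | n Atom; Term -> - | ) Term - | ) n n; Atom -> ( ( | Factor Atom Atom | - | - + + | ) Term; Factor -> ( ( | - | - + + | ) Term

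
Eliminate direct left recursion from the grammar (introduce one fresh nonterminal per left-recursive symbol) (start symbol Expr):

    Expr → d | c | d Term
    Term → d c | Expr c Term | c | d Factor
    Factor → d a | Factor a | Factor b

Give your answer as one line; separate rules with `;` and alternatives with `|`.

Left recursion appears on Factor.
For Factor: α = {a, b}, β = {d a}. Rewrite as Factor → β Factor1 and Factor1 → α Factor1 | ε.

Expr → d | c | d Term; Term → d c | Expr c Term | c | d Factor; Factor → d a Factor1; Factor1 → a Factor1 | b Factor1 | ε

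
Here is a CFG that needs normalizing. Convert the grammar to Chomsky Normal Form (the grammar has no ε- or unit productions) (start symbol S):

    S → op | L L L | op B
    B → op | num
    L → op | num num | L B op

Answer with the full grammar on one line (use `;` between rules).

S → op | L Y1 | X1 B; B → op | num; L → op | X2 X2 | L Y2; X1 → op; X2 → num; Y1 → L L; Y2 → B X1

Introduce a nonterminal for each terminal appearing in a rule of length ≥ 2: X1 → op, X2 → num.
Binarize each right-hand side of length ≥ 3 by chaining fresh nonterminals (Y1, Y2, …): affected rules were S → L L L; L → L B X1.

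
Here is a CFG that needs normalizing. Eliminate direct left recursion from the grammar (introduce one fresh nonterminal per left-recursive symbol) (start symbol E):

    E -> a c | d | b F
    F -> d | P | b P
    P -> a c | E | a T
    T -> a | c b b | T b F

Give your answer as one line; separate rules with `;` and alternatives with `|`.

E -> a c | d | b F; F -> d | P | b P; P -> a c | E | a T; T -> a T' | c b b T'; T' -> b F T' | ε

T is directly left-recursive.
For T: α = {b F}, β = {a, c b b}. Rewrite as T → β T' and T' → α T' | ε.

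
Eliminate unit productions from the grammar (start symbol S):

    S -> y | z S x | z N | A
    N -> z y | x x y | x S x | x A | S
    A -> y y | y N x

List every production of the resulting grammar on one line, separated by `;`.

S -> y | z S x | z N | y y | y N x; N -> y | z S x | z N | z y | x x y | x S x | x A | y y | y N x; A -> y y | y N x

Unit pairs: N ⇒* {A, S}; S ⇒* {A}.
For each unit pair (A, B), copy every non-unit production of B to A, then drop all unit productions.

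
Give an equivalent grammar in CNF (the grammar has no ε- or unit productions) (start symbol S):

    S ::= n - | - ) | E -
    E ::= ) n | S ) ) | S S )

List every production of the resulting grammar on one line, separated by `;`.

S ::= X1 X2 | X2 X3 | E X2; E ::= X3 X1 | S Y1 | S Y2; X1 ::= n; X2 ::= -; X3 ::= ); Y1 ::= X3 X3; Y2 ::= S X3

Introduce a nonterminal for each terminal appearing in a rule of length ≥ 2: X1 → n, X2 → -, X3 → ).
Binarize each right-hand side of length ≥ 3 by chaining fresh nonterminals (Y1, Y2, …): affected rules were E → S X3 X3; E → S S X3.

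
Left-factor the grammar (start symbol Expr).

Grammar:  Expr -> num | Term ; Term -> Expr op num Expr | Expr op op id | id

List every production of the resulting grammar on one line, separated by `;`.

Expr -> num | Term; Term -> id | Expr op Term1; Term1 -> num Expr | op id

Term has alternatives sharing prefix 'Expr op': factor to Term → Expr op Term1 with Term1 → num Expr | op id.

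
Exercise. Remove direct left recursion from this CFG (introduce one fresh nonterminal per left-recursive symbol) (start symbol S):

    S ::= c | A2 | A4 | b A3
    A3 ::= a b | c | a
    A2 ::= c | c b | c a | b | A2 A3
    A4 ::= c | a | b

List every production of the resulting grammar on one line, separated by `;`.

S ::= c | A2 | A4 | b A3; A3 ::= a b | c | a; A2 ::= c A2' | c b A2' | c a A2' | b A2'; A4 ::= c | a | b; A2' ::= A3 A2' | ε

Directly left-recursive nonterminal: A2.
For A2: α = {A3}, β = {c, c b, c a, b}. Rewrite as A2 → β A2' and A2' → α A2' | ε.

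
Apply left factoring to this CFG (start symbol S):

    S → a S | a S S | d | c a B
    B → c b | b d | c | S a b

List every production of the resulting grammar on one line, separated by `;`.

S has alternatives sharing prefix 'a S': factor to S → a S S' with S' → ε | S.
B has alternatives sharing prefix 'c': factor to B → c B' with B' → b | ε.

S → d | c a B | a S S'; B → b d | S a b | c B'; S' → ε | S; B' → b | ε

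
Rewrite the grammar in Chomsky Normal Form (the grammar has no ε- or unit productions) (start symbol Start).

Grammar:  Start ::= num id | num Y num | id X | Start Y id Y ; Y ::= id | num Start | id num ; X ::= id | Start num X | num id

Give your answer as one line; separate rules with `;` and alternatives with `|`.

Introduce a nonterminal for each terminal appearing in a rule of length ≥ 2: X1 → num, X2 → id.
Binarize each right-hand side of length ≥ 3 by chaining fresh nonterminals (Y1, Y2, …): affected rules were Start → X1 Y X1; Start → Start Y X2 Y; X → Start X1 X.

Start ::= X1 X2 | X1 Y1 | X2 X | Start Y2; Y ::= id | X1 Start | X2 X1; X ::= id | Start Y4 | X1 X2; X1 ::= num; X2 ::= id; Y1 ::= Y X1; Y2 ::= Y Y3; Y3 ::= X2 Y; Y4 ::= X1 X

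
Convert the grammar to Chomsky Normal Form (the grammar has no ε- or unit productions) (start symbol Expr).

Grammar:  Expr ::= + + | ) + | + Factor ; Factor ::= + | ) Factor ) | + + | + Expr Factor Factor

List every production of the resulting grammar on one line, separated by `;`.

Introduce a nonterminal for each terminal appearing in a rule of length ≥ 2: X1 → +, X2 → ).
Binarize each right-hand side of length ≥ 3 by chaining fresh nonterminals (Y1, Y2, …): affected rules were Factor → X2 Factor X2; Factor → X1 Expr Factor Factor.

Expr ::= X1 X1 | X2 X1 | X1 Factor; Factor ::= + | X2 Y1 | X1 X1 | X1 Y2; X1 ::= +; X2 ::= ); Y1 ::= Factor X2; Y2 ::= Expr Y3; Y3 ::= Factor Factor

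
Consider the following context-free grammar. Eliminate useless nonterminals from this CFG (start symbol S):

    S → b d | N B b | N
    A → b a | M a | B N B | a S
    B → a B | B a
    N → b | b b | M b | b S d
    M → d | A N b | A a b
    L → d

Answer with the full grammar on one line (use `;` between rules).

S → b d | N; A → b a | M a | a S; N → b | b b | M b | b S d; M → d | A N b | A a b

Generating nonterminals: {A, L, M, N, S}.
Reachable from S after that: {A, M, N, S}.
Removed useless symbols: {B, L} and every production mentioning them.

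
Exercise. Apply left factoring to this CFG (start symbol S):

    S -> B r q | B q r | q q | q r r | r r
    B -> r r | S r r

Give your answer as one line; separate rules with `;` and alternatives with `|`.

S -> r r | B S' | q S''; B -> r r | S r r; S' -> r q | q r; S'' -> q | r r

S has alternatives sharing prefix 'B': factor to S → B S' with S' → r q | q r.
S has alternatives sharing prefix 'q': factor to S → q S'' with S'' → q | r r.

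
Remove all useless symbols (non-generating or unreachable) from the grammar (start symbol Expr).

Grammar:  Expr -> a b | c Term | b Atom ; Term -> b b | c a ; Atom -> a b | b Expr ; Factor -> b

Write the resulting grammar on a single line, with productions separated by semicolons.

Generating nonterminals: {Atom, Expr, Factor, Term}.
Reachable from Expr after that: {Atom, Expr, Term}.
Removed useless symbols: {Factor} and every production mentioning them.

Expr -> a b | c Term | b Atom; Term -> b b | c a; Atom -> a b | b Expr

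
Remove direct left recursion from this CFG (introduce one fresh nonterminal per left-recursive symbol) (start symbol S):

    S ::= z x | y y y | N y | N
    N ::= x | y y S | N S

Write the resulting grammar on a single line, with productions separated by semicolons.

Left recursion appears on N.
For N: α = {S}, β = {x, y y S}. Rewrite as N → β N' and N' → α N' | ε.

S ::= z x | y y y | N y | N; N ::= x N' | y y S N'; N' ::= S N' | ε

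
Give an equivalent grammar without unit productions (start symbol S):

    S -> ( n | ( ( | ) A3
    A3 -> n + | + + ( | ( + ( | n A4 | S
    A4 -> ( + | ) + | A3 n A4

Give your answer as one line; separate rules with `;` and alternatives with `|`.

Unit pairs: A3 ⇒* {S}.
For every A with A ⇒* B via unit rules, add B's non-unit alternatives to A; then delete every rule of the form X → Y.

S -> ( n | ( ( | ) A3; A3 -> ( n | ( ( | ) A3 | n + | + + ( | ( + ( | n A4; A4 -> ( + | ) + | A3 n A4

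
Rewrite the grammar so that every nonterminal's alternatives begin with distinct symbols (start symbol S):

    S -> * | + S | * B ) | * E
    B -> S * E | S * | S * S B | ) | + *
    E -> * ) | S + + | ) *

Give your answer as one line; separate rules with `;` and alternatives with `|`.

S has alternatives sharing prefix '*': factor to S → * S' with S' → ε | B ) | E.
B has alternatives sharing prefix 'S *': factor to B → S * B' with B' → E | ε | S B.

S -> + S | * S'; B -> ) | + * | S * B'; E -> * ) | S + + | ) *; S' -> ε | B ) | E; B' -> E | ε | S B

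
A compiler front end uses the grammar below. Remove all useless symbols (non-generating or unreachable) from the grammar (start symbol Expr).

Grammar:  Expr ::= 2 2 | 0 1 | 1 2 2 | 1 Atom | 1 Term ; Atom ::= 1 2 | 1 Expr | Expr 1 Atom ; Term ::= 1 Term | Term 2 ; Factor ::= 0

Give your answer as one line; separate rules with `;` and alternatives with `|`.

Expr ::= 2 2 | 0 1 | 1 2 2 | 1 Atom; Atom ::= 1 2 | 1 Expr | Expr 1 Atom

Generating nonterminals: {Atom, Expr, Factor}.
Reachable from Expr after that: {Atom, Expr}.
Removed useless symbols: {Factor, Term} and every production mentioning them.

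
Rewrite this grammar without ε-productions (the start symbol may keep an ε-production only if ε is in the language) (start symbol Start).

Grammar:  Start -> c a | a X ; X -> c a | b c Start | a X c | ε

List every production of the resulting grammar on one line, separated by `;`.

The nullable symbols are {X}.
ε ∉ L(G), so no ε-production is kept.
Add the nullable-subset variants: Start → a X gives a X | a. X → a X c gives a X c | a c.

Start -> c a | a X | a; X -> c a | b c Start | a X c | a c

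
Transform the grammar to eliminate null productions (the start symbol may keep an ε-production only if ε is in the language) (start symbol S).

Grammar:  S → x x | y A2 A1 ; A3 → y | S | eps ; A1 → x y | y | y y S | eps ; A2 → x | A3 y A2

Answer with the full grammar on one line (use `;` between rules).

S → x x | y A2 A1 | y A2; A3 → y | S; A1 → x y | y | y y S; A2 → x | A3 y A2 | y A2

Nullable set = {A1, A3}.
ε ∉ L(G), so no ε-production is kept.
Add the nullable-subset variants: S → y A2 A1 gives y A2 A1 | y A2. A2 → A3 y A2 gives A3 y A2 | y A2.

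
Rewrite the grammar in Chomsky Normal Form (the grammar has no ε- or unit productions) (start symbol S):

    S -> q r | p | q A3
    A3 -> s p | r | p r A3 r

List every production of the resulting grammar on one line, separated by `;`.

S -> X1 X2 | p | X1 A3; A3 -> X3 X4 | r | X4 Y1; X1 -> q; X2 -> r; X3 -> s; X4 -> p; Y1 -> X2 Y2; Y2 -> A3 X2

Introduce a nonterminal for each terminal appearing in a rule of length ≥ 2: X1 → q, X2 → r, X3 → s, X4 → p.
Binarize each right-hand side of length ≥ 3 by chaining fresh nonterminals (Y1, Y2, …): affected rules were A3 → X4 X2 A3 X2.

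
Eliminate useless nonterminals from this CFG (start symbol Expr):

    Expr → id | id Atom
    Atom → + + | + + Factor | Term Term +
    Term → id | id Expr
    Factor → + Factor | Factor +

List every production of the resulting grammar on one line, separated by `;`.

Expr → id | id Atom; Atom → + + | Term Term +; Term → id | id Expr

Generating nonterminals: {Atom, Expr, Term}.
Reachable from Expr after that: {Atom, Expr, Term}.
Removed useless symbols: {Factor} and every production mentioning them.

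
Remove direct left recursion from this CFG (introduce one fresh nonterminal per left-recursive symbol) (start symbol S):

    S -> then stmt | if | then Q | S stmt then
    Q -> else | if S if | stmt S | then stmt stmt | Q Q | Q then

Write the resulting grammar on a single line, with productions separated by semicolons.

S -> then stmt S' | if S' | then Q S'; Q -> else Q' | if S if Q' | stmt S Q' | then stmt stmt Q'; S' -> stmt then S' | ε; Q' -> Q Q' | then Q' | ε

Left recursion appears on S, Q.
For S: α = {stmt then}, β = {then stmt, if, then Q}. Rewrite as S → β S' and S' → α S' | ε.
For Q: α = {Q, then}, β = {else, if S if, stmt S, then stmt stmt}. Rewrite as Q → β Q' and Q' → α Q' | ε.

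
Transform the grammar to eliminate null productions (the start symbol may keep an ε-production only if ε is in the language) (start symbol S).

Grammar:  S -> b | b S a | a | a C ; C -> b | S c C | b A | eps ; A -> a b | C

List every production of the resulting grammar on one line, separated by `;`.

Nullable nonterminals: {A, C}.
ε ∉ L(G), so no ε-production is kept.
For each production, add variants omitting each subset of nullable occurrences: C → S c C gives S c C | S c.

S -> b | b S a | a | a C; C -> b | S c C | S c | b A; A -> a b | C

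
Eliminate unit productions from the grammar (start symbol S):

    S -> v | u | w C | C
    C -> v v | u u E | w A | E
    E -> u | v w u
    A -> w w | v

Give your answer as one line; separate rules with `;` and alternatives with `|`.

S -> u | v w u | v v | u u E | w A | v | w C; C -> u | v w u | v v | u u E | w A; E -> u | v w u; A -> w w | v

Unit pairs: C ⇒* {E}; S ⇒* {C, E}.
For each unit pair (A, B), copy every non-unit production of B to A, then drop all unit productions.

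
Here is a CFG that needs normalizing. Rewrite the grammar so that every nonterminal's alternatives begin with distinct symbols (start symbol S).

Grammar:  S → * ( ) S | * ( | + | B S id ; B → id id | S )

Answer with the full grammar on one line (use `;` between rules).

S → + | B S id | * ( S'; B → id id | S ); S' → ) S | ε

S has alternatives sharing prefix '* (': factor to S → * ( S' with S' → ) S | ε.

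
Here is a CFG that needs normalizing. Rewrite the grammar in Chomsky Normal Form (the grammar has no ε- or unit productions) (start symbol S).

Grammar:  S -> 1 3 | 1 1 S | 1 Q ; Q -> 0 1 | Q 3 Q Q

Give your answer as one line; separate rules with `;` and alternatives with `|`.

S -> X1 X2 | X1 Y1 | X1 Q; Q -> X3 X1 | Q Y2; X1 -> 1; X2 -> 3; X3 -> 0; Y1 -> X1 S; Y2 -> X2 Y3; Y3 -> Q Q

Introduce a nonterminal for each terminal appearing in a rule of length ≥ 2: X1 → 1, X2 → 3, X3 → 0.
Binarize each right-hand side of length ≥ 3 by chaining fresh nonterminals (Y1, Y2, …): affected rules were S → X1 X1 S; Q → Q X2 Q Q.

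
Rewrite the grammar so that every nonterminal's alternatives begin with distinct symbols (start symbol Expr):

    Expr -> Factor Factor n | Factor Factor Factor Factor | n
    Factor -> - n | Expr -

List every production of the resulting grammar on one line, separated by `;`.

Expr has alternatives sharing prefix 'Factor Factor': factor to Expr → Factor Factor Expr1 with Expr1 → n | Factor Factor.

Expr -> n | Factor Factor Expr1; Factor -> - n | Expr -; Expr1 -> n | Factor Factor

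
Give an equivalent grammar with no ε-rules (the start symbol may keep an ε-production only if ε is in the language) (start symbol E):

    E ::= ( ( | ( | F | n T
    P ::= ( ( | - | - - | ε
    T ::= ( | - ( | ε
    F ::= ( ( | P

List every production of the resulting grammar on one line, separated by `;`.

The nullable symbols are {E, F, P, T}.
ε ∈ L(G) since E is nullable, so keep E → ε.
Expand every rule over subsets of its nullable positions: E → n T gives n T | n.

E ::= ( ( | ( | F | n T | n | ε; P ::= ( ( | - | - -; T ::= ( | - (; F ::= ( ( | P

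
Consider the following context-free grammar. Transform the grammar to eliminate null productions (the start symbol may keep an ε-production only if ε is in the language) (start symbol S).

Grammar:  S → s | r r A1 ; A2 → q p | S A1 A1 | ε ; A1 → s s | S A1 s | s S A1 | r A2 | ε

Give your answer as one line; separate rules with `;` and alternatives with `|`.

S → s | r r A1 | r r; A2 → q p | S A1 A1 | S A1 | S; A1 → s s | S A1 s | S s | s S A1 | s S | r A2 | r

Nullable set = {A1, A2}.
ε ∉ L(G), so no ε-production is kept.
For each production, add variants omitting each subset of nullable occurrences: S → r r A1 gives r r A1 | r r. A2 → S A1 A1 gives S A1 A1 | S A1 | S. A1 → S A1 s gives S A1 s | S s. A1 → s S A1 gives s S A1 | s S.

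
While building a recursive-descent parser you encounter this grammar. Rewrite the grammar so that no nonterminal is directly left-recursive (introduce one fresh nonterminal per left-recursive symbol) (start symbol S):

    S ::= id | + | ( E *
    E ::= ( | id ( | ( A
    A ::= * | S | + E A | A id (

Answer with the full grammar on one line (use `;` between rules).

S ::= id | + | ( E *; E ::= ( | id ( | ( A; A ::= * A' | S A' | + E A A'; A' ::= id ( A' | epsilon

A is directly left-recursive.
For A: α = {id (}, β = {*, S, + E A}. Rewrite as A → β A' and A' → α A' | ε.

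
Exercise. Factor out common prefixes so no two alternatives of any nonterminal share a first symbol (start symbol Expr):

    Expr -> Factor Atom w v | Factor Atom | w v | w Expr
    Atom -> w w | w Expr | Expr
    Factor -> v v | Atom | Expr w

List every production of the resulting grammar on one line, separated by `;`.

Expr has alternatives sharing prefix 'Factor Atom': factor to Expr → Factor Atom Expr1 with Expr1 → w v | ε.
Expr has alternatives sharing prefix 'w': factor to Expr → w Expr2 with Expr2 → v | Expr.
Atom has alternatives sharing prefix 'w': factor to Atom → w Atom1 with Atom1 → w | Expr.

Expr -> Factor Atom Expr1 | w Expr2; Atom -> Expr | w Atom1; Factor -> v v | Atom | Expr w; Expr1 -> w v | ε; Expr2 -> v | Expr; Atom1 -> w | Expr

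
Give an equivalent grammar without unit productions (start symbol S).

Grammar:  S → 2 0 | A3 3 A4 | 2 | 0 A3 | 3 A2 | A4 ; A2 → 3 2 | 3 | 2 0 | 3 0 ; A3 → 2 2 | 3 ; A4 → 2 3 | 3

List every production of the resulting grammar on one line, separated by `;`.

Unit pairs: S ⇒* {A4}.
Replace each nonterminal's rules with the union of the non-unit rules of every nonterminal it unit-derives.

S → 2 3 | 3 | 2 0 | A3 3 A4 | 2 | 0 A3 | 3 A2; A2 → 3 2 | 3 | 2 0 | 3 0; A3 → 2 2 | 3; A4 → 2 3 | 3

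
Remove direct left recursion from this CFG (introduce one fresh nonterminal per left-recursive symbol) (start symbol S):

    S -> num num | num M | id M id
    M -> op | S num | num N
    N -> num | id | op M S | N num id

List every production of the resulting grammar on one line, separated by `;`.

N is directly left-recursive.
For N: α = {num id}, β = {num, id, op M S}. Rewrite as N → β N' and N' → α N' | ε.

S -> num num | num M | id M id; M -> op | S num | num N; N -> num N' | id N' | op M S N'; N' -> num id N' | ε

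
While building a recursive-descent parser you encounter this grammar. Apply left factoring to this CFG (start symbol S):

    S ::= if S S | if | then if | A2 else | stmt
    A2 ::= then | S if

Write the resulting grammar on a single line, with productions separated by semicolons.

S ::= then if | A2 else | stmt | if S'; A2 ::= then | S if; S' ::= S S | ε

S has alternatives sharing prefix 'if': factor to S → if S' with S' → S S | ε.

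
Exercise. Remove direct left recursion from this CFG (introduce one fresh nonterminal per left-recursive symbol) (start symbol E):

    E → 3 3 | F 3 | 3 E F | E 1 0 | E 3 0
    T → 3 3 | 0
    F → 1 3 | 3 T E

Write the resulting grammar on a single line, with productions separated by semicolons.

Directly left-recursive nonterminal: E.
For E: α = {1 0, 3 0}, β = {3 3, F 3, 3 E F}. Rewrite as E → β E' and E' → α E' | ε.

E → 3 3 E' | F 3 E' | 3 E F E'; T → 3 3 | 0; F → 1 3 | 3 T E; E' → 1 0 E' | 3 0 E' | ε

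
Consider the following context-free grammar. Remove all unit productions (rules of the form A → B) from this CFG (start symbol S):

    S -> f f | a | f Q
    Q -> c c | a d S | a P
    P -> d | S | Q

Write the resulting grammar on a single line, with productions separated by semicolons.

Unit pairs: P ⇒* {Q, S}.
For each unit pair (A, B), copy every non-unit production of B to A, then drop all unit productions.

S -> f f | a | f Q; Q -> c c | a d S | a P; P -> f f | a | f Q | d | c c | a d S | a P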